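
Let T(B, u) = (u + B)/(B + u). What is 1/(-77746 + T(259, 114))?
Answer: -1/77745 ≈ -1.2863e-5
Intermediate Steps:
T(B, u) = 1 (T(B, u) = (B + u)/(B + u) = 1)
1/(-77746 + T(259, 114)) = 1/(-77746 + 1) = 1/(-77745) = -1/77745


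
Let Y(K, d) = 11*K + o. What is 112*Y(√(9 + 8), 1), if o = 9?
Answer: 1008 + 1232*√17 ≈ 6087.7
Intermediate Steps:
Y(K, d) = 9 + 11*K (Y(K, d) = 11*K + 9 = 9 + 11*K)
112*Y(√(9 + 8), 1) = 112*(9 + 11*√(9 + 8)) = 112*(9 + 11*√17) = 1008 + 1232*√17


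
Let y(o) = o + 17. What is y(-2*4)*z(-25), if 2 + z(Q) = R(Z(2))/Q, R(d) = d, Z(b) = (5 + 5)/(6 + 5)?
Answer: -1008/55 ≈ -18.327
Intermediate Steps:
Z(b) = 10/11
y(o) = 17 + o
z(Q) = -2 + 10/(11*Q)
y(-2*4)*z(-25) = (17 - 2*4)*(-2 + (10/11)/(-25)) = (17 - 8)*(-2 + (10/11)*(-1/25)) = 9*(-2 - 2/55) = 9*(-112/55) = -1008/55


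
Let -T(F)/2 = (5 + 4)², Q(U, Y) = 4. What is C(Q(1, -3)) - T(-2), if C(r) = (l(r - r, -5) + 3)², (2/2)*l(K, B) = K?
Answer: 171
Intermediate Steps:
l(K, B) = K
C(r) = 9 (C(r) = ((r - r) + 3)² = (0 + 3)² = 3² = 9)
T(F) = -162 (T(F) = -2*(5 + 4)² = -2*9² = -2*81 = -162)
C(Q(1, -3)) - T(-2) = 9 - 1*(-162) = 9 + 162 = 171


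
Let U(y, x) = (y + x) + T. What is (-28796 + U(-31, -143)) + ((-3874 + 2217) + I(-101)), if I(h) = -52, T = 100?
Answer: -30579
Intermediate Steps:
U(y, x) = 100 + x + y (U(y, x) = (y + x) + 100 = (x + y) + 100 = 100 + x + y)
(-28796 + U(-31, -143)) + ((-3874 + 2217) + I(-101)) = (-28796 + (100 - 143 - 31)) + ((-3874 + 2217) - 52) = (-28796 - 74) + (-1657 - 52) = -28870 - 1709 = -30579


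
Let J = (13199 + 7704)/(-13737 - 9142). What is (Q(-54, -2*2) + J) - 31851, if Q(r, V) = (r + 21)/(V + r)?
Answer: -42266161049/1326982 ≈ -31851.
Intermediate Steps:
Q(r, V) = (21 + r)/(V + r)
J = -20903/22879 (J = 20903/(-22879) = 20903*(-1/22879) = -20903/22879 ≈ -0.91363)
(Q(-54, -2*2) + J) - 31851 = ((21 - 54)/(-2*2 - 54) - 20903/22879) - 31851 = (-33/(-4 - 54) - 20903/22879) - 31851 = (-33/(-58) - 20903/22879) - 31851 = (-1/58*(-33) - 20903/22879) - 31851 = (33/58 - 20903/22879) - 31851 = -457367/1326982 - 31851 = -42266161049/1326982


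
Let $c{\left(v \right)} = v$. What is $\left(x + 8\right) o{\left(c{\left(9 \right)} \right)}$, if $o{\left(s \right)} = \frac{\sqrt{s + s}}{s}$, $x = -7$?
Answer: $\frac{\sqrt{2}}{3} \approx 0.4714$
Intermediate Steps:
$o{\left(s \right)} = \frac{\sqrt{2}}{\sqrt{s}}$ ($o{\left(s \right)} = \frac{\sqrt{2 s}}{s} = \frac{\sqrt{2} \sqrt{s}}{s} = \frac{\sqrt{2}}{\sqrt{s}}$)
$\left(x + 8\right) o{\left(c{\left(9 \right)} \right)} = \left(-7 + 8\right) \frac{\sqrt{2}}{3} = 1 \sqrt{2} \cdot \frac{1}{3} = 1 \frac{\sqrt{2}}{3} = \frac{\sqrt{2}}{3}$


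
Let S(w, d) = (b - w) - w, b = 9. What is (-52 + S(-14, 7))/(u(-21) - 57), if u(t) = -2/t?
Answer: 63/239 ≈ 0.26360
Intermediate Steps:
S(w, d) = 9 - 2*w (S(w, d) = (9 - w) - w = 9 - 2*w)
(-52 + S(-14, 7))/(u(-21) - 57) = (-52 + (9 - 2*(-14)))/(-2/(-21) - 57) = (-52 + (9 + 28))/(-2*(-1/21) - 57) = (-52 + 37)/(2/21 - 57) = -15/(-1195/21) = -15*(-21/1195) = 63/239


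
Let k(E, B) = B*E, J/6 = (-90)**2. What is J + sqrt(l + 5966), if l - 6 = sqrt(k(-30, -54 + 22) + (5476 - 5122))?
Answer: 48600 + sqrt(5972 + 3*sqrt(146)) ≈ 48678.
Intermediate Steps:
J = 48600 (J = 6*(-90)**2 = 6*8100 = 48600)
l = 6 + 3*sqrt(146) (l = 6 + sqrt((-54 + 22)*(-30) + (5476 - 5122)) = 6 + sqrt(-32*(-30) + 354) = 6 + sqrt(960 + 354) = 6 + sqrt(1314) = 6 + 3*sqrt(146) ≈ 42.249)
J + sqrt(l + 5966) = 48600 + sqrt((6 + 3*sqrt(146)) + 5966) = 48600 + sqrt(5972 + 3*sqrt(146))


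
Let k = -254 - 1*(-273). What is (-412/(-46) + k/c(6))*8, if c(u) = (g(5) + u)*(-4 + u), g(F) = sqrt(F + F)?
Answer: 26668/299 - 38*sqrt(10)/13 ≈ 79.947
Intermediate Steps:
k = 19 (k = -254 + 273 = 19)
g(F) = sqrt(2)*sqrt(F) (g(F) = sqrt(2*F) = sqrt(2)*sqrt(F))
c(u) = (-4 + u)*(u + sqrt(10)) (c(u) = (sqrt(2)*sqrt(5) + u)*(-4 + u) = (sqrt(10) + u)*(-4 + u) = (u + sqrt(10))*(-4 + u) = (-4 + u)*(u + sqrt(10)))
(-412/(-46) + k/c(6))*8 = (-412/(-46) + 19/(6**2 - 4*6 - 4*sqrt(10) + 6*sqrt(10)))*8 = (-412*(-1/46) + 19/(36 - 24 - 4*sqrt(10) + 6*sqrt(10)))*8 = (206/23 + 19/(12 + 2*sqrt(10)))*8 = 1648/23 + 152/(12 + 2*sqrt(10))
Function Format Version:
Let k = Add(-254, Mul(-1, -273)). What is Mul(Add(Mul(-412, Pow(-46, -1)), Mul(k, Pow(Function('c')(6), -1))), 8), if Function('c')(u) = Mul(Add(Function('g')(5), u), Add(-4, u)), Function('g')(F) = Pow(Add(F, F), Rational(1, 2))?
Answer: Add(Rational(26668, 299), Mul(Rational(-38, 13), Pow(10, Rational(1, 2)))) ≈ 79.947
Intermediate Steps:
k = 19 (k = Add(-254, 273) = 19)
Function('g')(F) = Mul(Pow(2, Rational(1, 2)), Pow(F, Rational(1, 2))) (Function('g')(F) = Pow(Mul(2, F), Rational(1, 2)) = Mul(Pow(2, Rational(1, 2)), Pow(F, Rational(1, 2))))
Function('c')(u) = Mul(Add(-4, u), Add(u, Pow(10, Rational(1, 2)))) (Function('c')(u) = Mul(Add(Mul(Pow(2, Rational(1, 2)), Pow(5, Rational(1, 2))), u), Add(-4, u)) = Mul(Add(Pow(10, Rational(1, 2)), u), Add(-4, u)) = Mul(Add(u, Pow(10, Rational(1, 2))), Add(-4, u)) = Mul(Add(-4, u), Add(u, Pow(10, Rational(1, 2)))))
Mul(Add(Mul(-412, Pow(-46, -1)), Mul(k, Pow(Function('c')(6), -1))), 8) = Mul(Add(Mul(-412, Pow(-46, -1)), Mul(19, Pow(Add(Pow(6, 2), Mul(-4, 6), Mul(-4, Pow(10, Rational(1, 2))), Mul(6, Pow(10, Rational(1, 2)))), -1))), 8) = Mul(Add(Mul(-412, Rational(-1, 46)), Mul(19, Pow(Add(36, -24, Mul(-4, Pow(10, Rational(1, 2))), Mul(6, Pow(10, Rational(1, 2)))), -1))), 8) = Mul(Add(Rational(206, 23), Mul(19, Pow(Add(12, Mul(2, Pow(10, Rational(1, 2)))), -1))), 8) = Add(Rational(1648, 23), Mul(152, Pow(Add(12, Mul(2, Pow(10, Rational(1, 2)))), -1)))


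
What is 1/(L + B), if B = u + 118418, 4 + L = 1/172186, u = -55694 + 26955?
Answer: 172186/15440779551 ≈ 1.1151e-5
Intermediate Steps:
u = -28739
L = -688743/172186 (L = -4 + 1/172186 = -688743/172186 ≈ -4.0000)
B = 89679 (B = -28739 + 118418 = 89679)
1/(L + B) = 1/(-688743/172186 + 89679) = 1/(15440779551/172186) = 172186/15440779551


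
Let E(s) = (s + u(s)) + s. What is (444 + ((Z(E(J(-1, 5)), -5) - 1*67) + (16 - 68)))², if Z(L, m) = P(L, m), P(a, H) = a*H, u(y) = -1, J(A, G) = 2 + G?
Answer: 67600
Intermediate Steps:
E(s) = -1 + 2*s (E(s) = (s - 1) + s = (-1 + s) + s = -1 + 2*s)
P(a, H) = H*a
Z(L, m) = L*m (Z(L, m) = m*L = L*m)
(444 + ((Z(E(J(-1, 5)), -5) - 1*67) + (16 - 68)))² = (444 + (((-1 + 2*(2 + 5))*(-5) - 1*67) + (16 - 68)))² = (444 + (((-1 + 2*7)*(-5) - 67) - 52))² = (444 + (((-1 + 14)*(-5) - 67) - 52))² = (444 + ((13*(-5) - 67) - 52))² = (444 + ((-65 - 67) - 52))² = (444 + (-132 - 52))² = (444 - 184)² = 260² = 67600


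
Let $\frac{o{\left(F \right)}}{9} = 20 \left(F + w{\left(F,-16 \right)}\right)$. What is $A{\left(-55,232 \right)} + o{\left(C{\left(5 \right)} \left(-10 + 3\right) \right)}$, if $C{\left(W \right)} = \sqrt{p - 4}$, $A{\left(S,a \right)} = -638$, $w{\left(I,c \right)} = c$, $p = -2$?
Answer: $-3518 - 1260 i \sqrt{6} \approx -3518.0 - 3086.4 i$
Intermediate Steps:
$C{\left(W \right)} = i \sqrt{6}$ ($C{\left(W \right)} = \sqrt{-2 - 4} = \sqrt{-6} = i \sqrt{6}$)
$o{\left(F \right)} = -2880 + 180 F$ ($o{\left(F \right)} = 9 \cdot 20 \left(F - 16\right) = 9 \cdot 20 \left(-16 + F\right) = 9 \left(-320 + 20 F\right) = -2880 + 180 F$)
$A{\left(-55,232 \right)} + o{\left(C{\left(5 \right)} \left(-10 + 3\right) \right)} = -638 - \left(2880 - 180 i \sqrt{6} \left(-10 + 3\right)\right) = -638 - \left(2880 - 180 i \sqrt{6} \left(-7\right)\right) = -638 - \left(2880 - 180 \left(- 7 i \sqrt{6}\right)\right) = -638 - \left(2880 + 1260 i \sqrt{6}\right) = -3518 - 1260 i \sqrt{6}$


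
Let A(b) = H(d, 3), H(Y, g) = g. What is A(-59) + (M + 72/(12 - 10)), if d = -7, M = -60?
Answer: -21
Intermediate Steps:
A(b) = 3
A(-59) + (M + 72/(12 - 10)) = 3 + (-60 + 72/(12 - 10)) = 3 + (-60 + 72/2) = 3 + (-60 + 72*(½)) = 3 + (-60 + 36) = 3 - 24 = -21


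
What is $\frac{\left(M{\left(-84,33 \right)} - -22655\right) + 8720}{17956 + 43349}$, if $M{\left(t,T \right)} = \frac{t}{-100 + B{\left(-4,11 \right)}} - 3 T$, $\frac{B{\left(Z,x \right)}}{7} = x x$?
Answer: $\frac{7787696}{15264945} \approx 0.51017$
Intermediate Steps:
$B{\left(Z,x \right)} = 7 x^{2}$ ($B{\left(Z,x \right)} = 7 x x = 7 x^{2}$)
$M{\left(t,T \right)} = - 3 T + \frac{t}{747}$ ($M{\left(t,T \right)} = \frac{t}{-100 + 7 \cdot 11^{2}} - 3 T = \frac{t}{-100 + 7 \cdot 121} - 3 T = \frac{t}{-100 + 847} - 3 T = \frac{t}{747} - 3 T = - 3 T + \frac{t}{747}$)
$\frac{\left(M{\left(-84,33 \right)} - -22655\right) + 8720}{17956 + 43349} = \frac{\left(\left(\left(-3\right) 33 + \frac{1}{747} \left(-84\right)\right) - -22655\right) + 8720}{17956 + 43349} = \frac{\left(\left(-99 - \frac{28}{249}\right) + 22655\right) + 8720}{61305} = \left(\left(- \frac{24679}{249} + 22655\right) + 8720\right) \frac{1}{61305} = \left(\frac{5616416}{249} + 8720\right) \frac{1}{61305} = \frac{7787696}{249} \cdot \frac{1}{61305} = \frac{7787696}{15264945}$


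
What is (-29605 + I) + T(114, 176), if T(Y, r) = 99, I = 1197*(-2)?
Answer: -31900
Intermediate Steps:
I = -2394
(-29605 + I) + T(114, 176) = (-29605 - 2394) + 99 = -31999 + 99 = -31900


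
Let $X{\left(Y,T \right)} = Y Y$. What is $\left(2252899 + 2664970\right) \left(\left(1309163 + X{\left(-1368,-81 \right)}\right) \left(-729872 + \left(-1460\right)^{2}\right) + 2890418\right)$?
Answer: $21925437382682609226$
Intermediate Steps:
$X{\left(Y,T \right)} = Y^{2}$
$\left(2252899 + 2664970\right) \left(\left(1309163 + X{\left(-1368,-81 \right)}\right) \left(-729872 + \left(-1460\right)^{2}\right) + 2890418\right) = \left(2252899 + 2664970\right) \left(\left(1309163 + \left(-1368\right)^{2}\right) \left(-729872 + \left(-1460\right)^{2}\right) + 2890418\right) = 4917869 \left(\left(1309163 + 1871424\right) \left(-729872 + 2131600\right) + 2890418\right) = 4917869 \left(3180587 \cdot 1401728 + 2890418\right) = 4917869 \left(4458317854336 + 2890418\right) = 4917869 \cdot 4458320744754 = 21925437382682609226$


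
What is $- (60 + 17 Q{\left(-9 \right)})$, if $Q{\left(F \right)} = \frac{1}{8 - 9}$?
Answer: $-43$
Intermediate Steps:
$Q{\left(F \right)} = -1$ ($Q{\left(F \right)} = \frac{1}{-1} = -1$)
$- (60 + 17 Q{\left(-9 \right)}) = - (60 + 17 \left(-1\right)) = - (60 - 17) = \left(-1\right) 43 = -43$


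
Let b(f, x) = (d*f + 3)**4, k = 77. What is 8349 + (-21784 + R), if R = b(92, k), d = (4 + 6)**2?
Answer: 7173278427540246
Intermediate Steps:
d = 100 (d = 10**2 = 100)
b(f, x) = (3 + 100*f)**4 (b(f, x) = (100*f + 3)**4 = (3 + 100*f)**4)
R = 7173278427553681 (R = (3 + 100*92)**4 = (3 + 9200)**4 = 9203**4 = 7173278427553681)
8349 + (-21784 + R) = 8349 + (-21784 + 7173278427553681) = 8349 + 7173278427531897 = 7173278427540246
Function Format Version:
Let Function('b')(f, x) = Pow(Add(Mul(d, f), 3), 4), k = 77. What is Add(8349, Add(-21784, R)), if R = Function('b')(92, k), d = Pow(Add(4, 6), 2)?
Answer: 7173278427540246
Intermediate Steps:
d = 100 (d = Pow(10, 2) = 100)
Function('b')(f, x) = Pow(Add(3, Mul(100, f)), 4) (Function('b')(f, x) = Pow(Add(Mul(100, f), 3), 4) = Pow(Add(3, Mul(100, f)), 4))
R = 7173278427553681 (R = Pow(Add(3, Mul(100, 92)), 4) = Pow(Add(3, 9200), 4) = Pow(9203, 4) = 7173278427553681)
Add(8349, Add(-21784, R)) = Add(8349, Add(-21784, 7173278427553681)) = Add(8349, 7173278427531897) = 7173278427540246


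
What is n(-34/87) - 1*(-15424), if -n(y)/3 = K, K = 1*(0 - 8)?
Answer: 15448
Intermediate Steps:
K = -8 (K = 1*(-8) = -8)
n(y) = 24 (n(y) = -3*(-8) = 24)
n(-34/87) - 1*(-15424) = 24 - 1*(-15424) = 24 + 15424 = 15448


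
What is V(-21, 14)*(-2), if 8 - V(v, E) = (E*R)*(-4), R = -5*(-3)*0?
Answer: -16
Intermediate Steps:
R = 0 (R = 15*0 = 0)
V(v, E) = 8 (V(v, E) = 8 - E*0*(-4) = 8 - 0*(-4) = 8 - 1*0 = 8 + 0 = 8)
V(-21, 14)*(-2) = 8*(-2) = -16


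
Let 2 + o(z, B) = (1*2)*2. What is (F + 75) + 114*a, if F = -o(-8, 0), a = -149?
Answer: -16913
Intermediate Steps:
o(z, B) = 2 (o(z, B) = -2 + (1*2)*2 = -2 + 2*2 = -2 + 4 = 2)
F = -2 (F = -1*2 = -2)
(F + 75) + 114*a = (-2 + 75) + 114*(-149) = 73 - 16986 = -16913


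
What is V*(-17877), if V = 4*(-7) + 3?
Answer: 446925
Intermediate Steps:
V = -25 (V = -28 + 3 = -25)
V*(-17877) = -25*(-17877) = 446925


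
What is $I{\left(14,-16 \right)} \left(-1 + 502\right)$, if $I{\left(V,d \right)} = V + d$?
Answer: $-1002$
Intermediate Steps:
$I{\left(14,-16 \right)} \left(-1 + 502\right) = \left(14 - 16\right) \left(-1 + 502\right) = \left(-2\right) 501 = -1002$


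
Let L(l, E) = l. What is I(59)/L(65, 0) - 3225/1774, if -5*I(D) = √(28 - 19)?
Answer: -1053447/576550 ≈ -1.8272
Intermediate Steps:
I(D) = -⅗ (I(D) = -√(28 - 19)/5 = -√9/5 = -⅕*3 = -⅗)
I(59)/L(65, 0) - 3225/1774 = -⅗/65 - 3225/1774 = -⅗*1/65 - 3225*1/1774 = -3/325 - 3225/1774 = -1053447/576550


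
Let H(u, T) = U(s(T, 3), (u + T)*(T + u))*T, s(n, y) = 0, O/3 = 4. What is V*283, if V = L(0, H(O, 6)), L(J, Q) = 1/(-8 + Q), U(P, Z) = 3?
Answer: 283/10 ≈ 28.300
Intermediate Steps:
O = 12 (O = 3*4 = 12)
H(u, T) = 3*T
V = 1/10 (V = 1/(-8 + 3*6) = 1/(-8 + 18) = 1/10 ≈ 0.10000)
V*283 = (1/10)*283 = 283/10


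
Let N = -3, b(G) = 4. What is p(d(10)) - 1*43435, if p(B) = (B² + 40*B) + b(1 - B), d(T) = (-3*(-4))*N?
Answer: -43575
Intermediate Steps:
d(T) = -36 (d(T) = -3*(-4)*(-3) = 12*(-3) = -36)
p(B) = 4 + B² + 40*B (p(B) = (B² + 40*B) + 4 = 4 + B² + 40*B)
p(d(10)) - 1*43435 = (4 + (-36)² + 40*(-36)) - 1*43435 = (4 + 1296 - 1440) - 43435 = -140 - 43435 = -43575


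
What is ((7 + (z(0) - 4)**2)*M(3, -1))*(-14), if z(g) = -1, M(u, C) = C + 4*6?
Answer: -10304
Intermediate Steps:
M(u, C) = 24 + C (M(u, C) = C + 24 = 24 + C)
((7 + (z(0) - 4)**2)*M(3, -1))*(-14) = ((7 + (-1 - 4)**2)*(24 - 1))*(-14) = ((7 + (-5)**2)*23)*(-14) = ((7 + 25)*23)*(-14) = (32*23)*(-14) = 736*(-14) = -10304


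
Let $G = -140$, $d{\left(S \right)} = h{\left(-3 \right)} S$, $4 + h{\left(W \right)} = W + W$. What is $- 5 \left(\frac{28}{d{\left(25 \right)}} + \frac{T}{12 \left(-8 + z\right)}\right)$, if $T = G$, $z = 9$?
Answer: $\frac{4417}{75} \approx 58.893$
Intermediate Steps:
$h{\left(W \right)} = -4 + 2 W$ ($h{\left(W \right)} = -4 + \left(W + W\right) = -4 + 2 W$)
$d{\left(S \right)} = - 10 S$ ($d{\left(S \right)} = \left(-4 + 2 \left(-3\right)\right) S = \left(-4 - 6\right) S = - 10 S$)
$T = -140$
$- 5 \left(\frac{28}{d{\left(25 \right)}} + \frac{T}{12 \left(-8 + z\right)}\right) = - 5 \left(\frac{28}{\left(-10\right) 25} - \frac{140}{12 \left(-8 + 9\right)}\right) = - 5 \left(\frac{28}{-250} - \frac{140}{12 \cdot 1}\right) = - 5 \left(28 \left(- \frac{1}{250}\right) - \frac{140}{12}\right) = - 5 \left(- \frac{14}{125} - \frac{35}{3}\right) = \left(-5\right) \left(- \frac{4417}{375}\right) = \frac{4417}{75}$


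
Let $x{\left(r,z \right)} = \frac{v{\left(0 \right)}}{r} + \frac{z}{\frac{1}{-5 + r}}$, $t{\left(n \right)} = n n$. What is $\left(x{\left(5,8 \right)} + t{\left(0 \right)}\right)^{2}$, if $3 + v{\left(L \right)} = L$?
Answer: $\frac{9}{25} \approx 0.36$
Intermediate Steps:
$t{\left(n \right)} = n^{2}$
$v{\left(L \right)} = -3 + L$
$x{\left(r,z \right)} = - \frac{3}{r} + z \left(-5 + r\right)$ ($x{\left(r,z \right)} = \frac{-3 + 0}{r} + \frac{z}{\frac{1}{-5 + r}} = - \frac{3}{r} + z \left(-5 + r\right)$)
$\left(x{\left(5,8 \right)} + t{\left(0 \right)}\right)^{2} = \left(\frac{-3 + 5 \cdot 8 \left(-5 + 5\right)}{5} + 0^{2}\right)^{2} = \left(\frac{-3 + 5 \cdot 8 \cdot 0}{5} + 0\right)^{2} = \left(\frac{-3 + 0}{5} + 0\right)^{2} = \left(\frac{1}{5} \left(-3\right) + 0\right)^{2} = \left(- \frac{3}{5} + 0\right)^{2} = \left(- \frac{3}{5}\right)^{2} = \frac{9}{25}$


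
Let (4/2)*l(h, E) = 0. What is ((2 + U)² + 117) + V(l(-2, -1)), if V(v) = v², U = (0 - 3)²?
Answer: 238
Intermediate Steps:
l(h, E) = 0 (l(h, E) = (½)*0 = 0)
U = 9 (U = (-3)² = 9)
((2 + U)² + 117) + V(l(-2, -1)) = ((2 + 9)² + 117) + 0² = (11² + 117) + 0 = (121 + 117) + 0 = 238 + 0 = 238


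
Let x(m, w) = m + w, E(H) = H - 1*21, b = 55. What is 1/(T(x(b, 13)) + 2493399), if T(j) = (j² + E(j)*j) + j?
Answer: 1/2501287 ≈ 3.9979e-7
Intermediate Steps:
E(H) = -21 + H (E(H) = H - 21 = -21 + H)
T(j) = j + j² + j*(-21 + j) (T(j) = (j² + (-21 + j)*j) + j = (j² + j*(-21 + j)) + j = j + j² + j*(-21 + j))
1/(T(x(b, 13)) + 2493399) = 1/(2*(55 + 13)*(-10 + (55 + 13)) + 2493399) = 1/(2*68*(-10 + 68) + 2493399) = 1/(2*68*58 + 2493399) = 1/(7888 + 2493399) = 1/2501287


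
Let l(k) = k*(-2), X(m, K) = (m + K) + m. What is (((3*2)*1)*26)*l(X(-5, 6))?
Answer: 1248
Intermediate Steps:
X(m, K) = K + 2*m (X(m, K) = (K + m) + m = K + 2*m)
l(k) = -2*k
(((3*2)*1)*26)*l(X(-5, 6)) = (((3*2)*1)*26)*(-2*(6 + 2*(-5))) = ((6*1)*26)*(-2*(6 - 10)) = (6*26)*(-2*(-4)) = 156*8 = 1248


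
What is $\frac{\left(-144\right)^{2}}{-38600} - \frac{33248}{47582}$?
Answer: $- \frac{141877072}{114791575} \approx -1.236$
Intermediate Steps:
$\frac{\left(-144\right)^{2}}{-38600} - \frac{33248}{47582} = 20736 \left(- \frac{1}{38600}\right) - \frac{16624}{23791} = - \frac{2592}{4825} - \frac{16624}{23791} = - \frac{141877072}{114791575}$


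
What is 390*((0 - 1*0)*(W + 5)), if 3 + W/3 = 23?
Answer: 0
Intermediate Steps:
W = 60 (W = -9 + 3*23 = -9 + 69 = 60)
390*((0 - 1*0)*(W + 5)) = 390*((0 - 1*0)*(60 + 5)) = 390*((0 + 0)*65) = 390*(0*65) = 390*0 = 0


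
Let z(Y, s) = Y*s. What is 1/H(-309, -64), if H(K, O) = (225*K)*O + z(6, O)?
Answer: 1/4449216 ≈ 2.2476e-7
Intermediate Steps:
H(K, O) = 6*O + 225*K*O (H(K, O) = (225*K)*O + 6*O = 225*K*O + 6*O = 6*O + 225*K*O)
1/H(-309, -64) = 1/(3*(-64)*(2 + 75*(-309))) = 1/(3*(-64)*(2 - 23175)) = 1/(3*(-64)*(-23173)) = 1/4449216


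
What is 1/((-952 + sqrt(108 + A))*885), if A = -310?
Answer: -476/401128905 - I*sqrt(202)/802257810 ≈ -1.1867e-6 - 1.7716e-8*I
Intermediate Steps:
1/((-952 + sqrt(108 + A))*885) = 1/(-952 + sqrt(108 - 310)*885) = (1/885)/(-952 + sqrt(-202)) = (1/885)/(-952 + I*sqrt(202)) = 1/(885*(-952 + I*sqrt(202)))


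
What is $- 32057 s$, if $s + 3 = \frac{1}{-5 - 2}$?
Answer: $\frac{705254}{7} \approx 1.0075 \cdot 10^{5}$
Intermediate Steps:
$s = - \frac{22}{7}$ ($s = -3 + \frac{1}{-5 - 2} = -3 + \frac{1}{-7} = -3 - \frac{1}{7} = - \frac{22}{7} \approx -3.1429$)
$- 32057 s = \left(-32057\right) \left(- \frac{22}{7}\right) = \frac{705254}{7}$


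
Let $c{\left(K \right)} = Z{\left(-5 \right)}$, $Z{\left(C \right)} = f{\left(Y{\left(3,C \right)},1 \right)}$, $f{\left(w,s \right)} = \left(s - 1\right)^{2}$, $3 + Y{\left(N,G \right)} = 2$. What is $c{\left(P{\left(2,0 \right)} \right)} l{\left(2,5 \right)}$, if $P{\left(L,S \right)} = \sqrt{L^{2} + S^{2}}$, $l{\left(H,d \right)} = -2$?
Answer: $0$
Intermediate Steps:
$Y{\left(N,G \right)} = -1$ ($Y{\left(N,G \right)} = -3 + 2 = -1$)
$f{\left(w,s \right)} = \left(-1 + s\right)^{2}$
$Z{\left(C \right)} = 0$ ($Z{\left(C \right)} = \left(-1 + 1\right)^{2} = 0^{2} = 0$)
$c{\left(K \right)} = 0$
$c{\left(P{\left(2,0 \right)} \right)} l{\left(2,5 \right)} = 0 \left(-2\right) = 0$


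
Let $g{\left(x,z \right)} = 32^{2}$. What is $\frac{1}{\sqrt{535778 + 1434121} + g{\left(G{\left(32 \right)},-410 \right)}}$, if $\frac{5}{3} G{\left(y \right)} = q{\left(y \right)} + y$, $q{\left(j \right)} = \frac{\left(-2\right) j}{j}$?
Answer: $- \frac{1024}{921323} + \frac{\sqrt{1969899}}{921323} \approx 0.00041194$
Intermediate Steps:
$q{\left(j \right)} = -2$
$G{\left(y \right)} = - \frac{6}{5} + \frac{3 y}{5}$ ($G{\left(y \right)} = \frac{3 \left(-2 + y\right)}{5} = - \frac{6}{5} + \frac{3 y}{5}$)
$g{\left(x,z \right)} = 1024$
$\frac{1}{\sqrt{535778 + 1434121} + g{\left(G{\left(32 \right)},-410 \right)}} = \frac{1}{\sqrt{535778 + 1434121} + 1024} = \frac{1}{\sqrt{1969899} + 1024} = \frac{1}{1024 + \sqrt{1969899}}$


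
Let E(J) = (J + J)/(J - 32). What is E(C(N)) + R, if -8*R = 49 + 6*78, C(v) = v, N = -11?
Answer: -22055/344 ≈ -64.113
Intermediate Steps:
E(J) = 2*J/(-32 + J) (E(J) = (2*J)/(-32 + J) = 2*J/(-32 + J))
R = -517/8 (R = -(49 + 6*78)/8 = -(49 + 468)/8 = -1/8*517 = -517/8 ≈ -64.625)
E(C(N)) + R = 2*(-11)/(-32 - 11) - 517/8 = 2*(-11)/(-43) - 517/8 = 2*(-11)*(-1/43) - 517/8 = 22/43 - 517/8 = -22055/344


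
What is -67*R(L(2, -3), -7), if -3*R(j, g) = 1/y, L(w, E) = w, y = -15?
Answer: -67/45 ≈ -1.4889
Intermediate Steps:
R(j, g) = 1/45 (R(j, g) = -⅓/(-15) = -⅓*(-1/15) = 1/45)
-67*R(L(2, -3), -7) = -67*1/45 = -67/45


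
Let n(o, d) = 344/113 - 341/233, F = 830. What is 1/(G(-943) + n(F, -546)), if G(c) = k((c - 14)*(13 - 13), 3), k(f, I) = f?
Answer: 26329/41619 ≈ 0.63262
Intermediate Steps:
n(o, d) = 41619/26329 (n(o, d) = 344*(1/113) - 341*1/233 = 344/113 - 341/233 = 41619/26329)
G(c) = 0 (G(c) = (c - 14)*(13 - 13) = (-14 + c)*0 = 0)
1/(G(-943) + n(F, -546)) = 1/(0 + 41619/26329) = 1/(41619/26329) = 26329/41619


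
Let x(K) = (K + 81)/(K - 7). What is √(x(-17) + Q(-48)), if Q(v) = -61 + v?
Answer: I*√1005/3 ≈ 10.567*I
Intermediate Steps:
x(K) = (81 + K)/(-7 + K)
√(x(-17) + Q(-48)) = √((81 - 17)/(-7 - 17) + (-61 - 48)) = √(64/(-24) - 109) = √(-1/24*64 - 109) = √(-8/3 - 109) = √(-335/3) = I*√1005/3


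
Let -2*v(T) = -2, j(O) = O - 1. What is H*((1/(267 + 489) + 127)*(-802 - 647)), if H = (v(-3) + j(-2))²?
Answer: -2208299/3 ≈ -7.3610e+5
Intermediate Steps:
j(O) = -1 + O
v(T) = 1 (v(T) = -½*(-2) = 1)
H = 4 (H = (1 + (-1 - 2))² = (1 - 3)² = (-2)² = 4)
H*((1/(267 + 489) + 127)*(-802 - 647)) = 4*((1/(267 + 489) + 127)*(-802 - 647)) = 4*((1/756 + 127)*(-1449)) = 4*((96013/756)*(-1449)) = 4*(-2208299/12) = -2208299/3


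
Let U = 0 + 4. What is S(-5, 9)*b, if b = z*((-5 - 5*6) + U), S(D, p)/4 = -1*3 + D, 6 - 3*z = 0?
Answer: 1984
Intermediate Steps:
z = 2 (z = 2 - ⅓*0 = 2 + 0 = 2)
U = 4
S(D, p) = -12 + 4*D (S(D, p) = 4*(-1*3 + D) = 4*(-3 + D) = -12 + 4*D)
b = -62 (b = 2*((-5 - 5*6) + 4) = 2*((-5 - 30) + 4) = 2*(-35 + 4) = 2*(-31) = -62)
S(-5, 9)*b = (-12 + 4*(-5))*(-62) = (-12 - 20)*(-62) = -32*(-62) = 1984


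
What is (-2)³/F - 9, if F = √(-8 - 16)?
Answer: -9 + 2*I*√6/3 ≈ -9.0 + 1.633*I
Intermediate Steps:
F = 2*I*√6 (F = √(-24) = 2*I*√6 ≈ 4.899*I)
(-2)³/F - 9 = (-2)³/((2*I*√6)) - 9 = -(-2)*I*√6/3 - 9 = 2*I*√6/3 - 9 = -9 + 2*I*√6/3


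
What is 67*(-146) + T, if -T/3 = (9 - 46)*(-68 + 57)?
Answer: -11003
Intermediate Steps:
T = -1221 (T = -3*(9 - 46)*(-68 + 57) = -(-111)*(-11) = -3*407 = -1221)
67*(-146) + T = 67*(-146) - 1221 = -9782 - 1221 = -11003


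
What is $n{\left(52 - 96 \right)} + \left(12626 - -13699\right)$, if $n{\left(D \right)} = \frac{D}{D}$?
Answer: $26326$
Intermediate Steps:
$n{\left(D \right)} = 1$
$n{\left(52 - 96 \right)} + \left(12626 - -13699\right) = 1 + \left(12626 - -13699\right) = 1 + \left(12626 + 13699\right) = 1 + 26325 = 26326$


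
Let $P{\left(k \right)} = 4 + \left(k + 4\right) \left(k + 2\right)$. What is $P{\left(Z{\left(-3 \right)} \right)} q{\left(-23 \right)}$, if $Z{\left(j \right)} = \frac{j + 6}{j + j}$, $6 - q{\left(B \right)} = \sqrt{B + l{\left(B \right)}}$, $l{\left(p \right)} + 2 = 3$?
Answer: $\frac{111}{2} - \frac{37 i \sqrt{22}}{4} \approx 55.5 - 43.386 i$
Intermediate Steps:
$l{\left(p \right)} = 1$ ($l{\left(p \right)} = -2 + 3 = 1$)
$q{\left(B \right)} = 6 - \sqrt{1 + B}$ ($q{\left(B \right)} = 6 - \sqrt{B + 1} = 6 - \sqrt{1 + B}$)
$Z{\left(j \right)} = \frac{6 + j}{2 j}$
$P{\left(k \right)} = 4 + \left(2 + k\right) \left(4 + k\right)$ ($P{\left(k \right)} = 4 + \left(4 + k\right) \left(2 + k\right) = 4 + \left(2 + k\right) \left(4 + k\right)$)
$P{\left(Z{\left(-3 \right)} \right)} q{\left(-23 \right)} = \left(12 + \left(\frac{6 - 3}{2 \left(-3\right)}\right)^{2} + 6 \frac{6 - 3}{2 \left(-3\right)}\right) \left(6 - \sqrt{1 - 23}\right) = \left(12 + \left(\frac{1}{2} \left(- \frac{1}{3}\right) 3\right)^{2} + 6 \cdot \frac{1}{2} \left(- \frac{1}{3}\right) 3\right) \left(6 - \sqrt{-22}\right) = \left(12 + \left(- \frac{1}{2}\right)^{2} + 6 \left(- \frac{1}{2}\right)\right) \left(6 - i \sqrt{22}\right) = \left(12 + \frac{1}{4} - 3\right) \left(6 - i \sqrt{22}\right) = \frac{37 \left(6 - i \sqrt{22}\right)}{4} = \frac{111}{2} - \frac{37 i \sqrt{22}}{4}$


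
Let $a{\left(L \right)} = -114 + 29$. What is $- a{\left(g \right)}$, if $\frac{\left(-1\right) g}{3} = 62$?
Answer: $85$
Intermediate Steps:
$g = -186$ ($g = \left(-3\right) 62 = -186$)
$a{\left(L \right)} = -85$
$- a{\left(g \right)} = \left(-1\right) \left(-85\right) = 85$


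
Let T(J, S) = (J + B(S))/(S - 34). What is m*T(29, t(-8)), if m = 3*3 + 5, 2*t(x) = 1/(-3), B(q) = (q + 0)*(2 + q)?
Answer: -7231/615 ≈ -11.758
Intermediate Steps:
B(q) = q*(2 + q)
t(x) = -⅙ (t(x) = (½)/(-3) = (½)*(-⅓) = -⅙)
T(J, S) = (J + S*(2 + S))/(-34 + S) (T(J, S) = (J + S*(2 + S))/(S - 34) = (J + S*(2 + S))/(-34 + S))
m = 14 (m = 9 + 5 = 14)
m*T(29, t(-8)) = 14*((29 - (2 - ⅙)/6)/(-34 - ⅙)) = 14*((29 - ⅙*11/6)/(-205/6)) = 14*(-6*(29 - 11/36)/205) = 14*(-6/205*1033/36) = 14*(-1033/1230) = -7231/615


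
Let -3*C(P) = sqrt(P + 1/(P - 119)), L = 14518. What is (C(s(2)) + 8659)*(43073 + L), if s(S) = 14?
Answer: 498680469 - 6399*sqrt(154245)/35 ≈ 4.9861e+8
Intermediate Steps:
C(P) = -sqrt(P + 1/(-119 + P))/3 (C(P) = -sqrt(P + 1/(P - 119))/3 = -sqrt(P + 1/(-119 + P))/3)
(C(s(2)) + 8659)*(43073 + L) = (-sqrt(-1/(-119 + 14))*sqrt(-1 - 14*(-119 + 14))/3 + 8659)*(43073 + 14518) = (-sqrt(1469)*sqrt(-1/(-105))/3 + 8659)*57591 = (-sqrt(154245)/105/3 + 8659)*57591 = (-sqrt(154245)/315 + 8659)*57591 = (8659 - sqrt(154245)/315)*57591 = 498680469 - 6399*sqrt(154245)/35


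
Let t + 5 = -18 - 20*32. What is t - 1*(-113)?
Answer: -550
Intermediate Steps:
t = -663 (t = -5 + (-18 - 20*32) = -5 + (-18 - 640) = -5 - 658 = -663)
t - 1*(-113) = -663 - 1*(-113) = -663 + 113 = -550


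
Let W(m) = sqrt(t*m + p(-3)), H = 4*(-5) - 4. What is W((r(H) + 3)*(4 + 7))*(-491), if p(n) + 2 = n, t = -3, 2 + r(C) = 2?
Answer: -982*I*sqrt(26) ≈ -5007.2*I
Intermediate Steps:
H = -24 (H = -20 - 4 = -24)
r(C) = 0 (r(C) = -2 + 2 = 0)
p(n) = -2 + n
W(m) = sqrt(-5 - 3*m) (W(m) = sqrt(-3*m + (-2 - 3)) = sqrt(-3*m - 5) = sqrt(-5 - 3*m))
W((r(H) + 3)*(4 + 7))*(-491) = sqrt(-5 - 3*(0 + 3)*(4 + 7))*(-491) = sqrt(-5 - 9*11)*(-491) = sqrt(-5 - 3*33)*(-491) = sqrt(-5 - 99)*(-491) = sqrt(-104)*(-491) = (2*I*sqrt(26))*(-491) = -982*I*sqrt(26)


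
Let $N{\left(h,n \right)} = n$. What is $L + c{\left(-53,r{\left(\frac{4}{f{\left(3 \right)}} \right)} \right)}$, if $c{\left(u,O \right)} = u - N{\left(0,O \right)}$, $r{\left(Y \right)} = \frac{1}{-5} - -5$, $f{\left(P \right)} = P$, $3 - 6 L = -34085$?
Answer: $\frac{84353}{15} \approx 5623.5$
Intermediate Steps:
$L = \frac{17044}{3}$ ($L = \frac{1}{2} - - \frac{34085}{6} = \frac{1}{2} + \frac{34085}{6} = \frac{17044}{3} \approx 5681.3$)
$r{\left(Y \right)} = \frac{24}{5}$ ($r{\left(Y \right)} = - \frac{1}{5} + 5 = \frac{24}{5}$)
$c{\left(u,O \right)} = u - O$
$L + c{\left(-53,r{\left(\frac{4}{f{\left(3 \right)}} \right)} \right)} = \frac{17044}{3} - \frac{289}{5} = \frac{84353}{15}$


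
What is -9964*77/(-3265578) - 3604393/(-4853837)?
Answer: 7747213068995/7925291661393 ≈ 0.97753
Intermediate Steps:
-9964*77/(-3265578) - 3604393/(-4853837) = -767228*(-1/3265578) - 3604393*(-1/4853837) = 383614/1632789 + 3604393/4853837 = 7747213068995/7925291661393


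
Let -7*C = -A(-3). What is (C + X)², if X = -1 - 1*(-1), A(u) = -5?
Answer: 25/49 ≈ 0.51020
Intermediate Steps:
X = 0 (X = -1 + 1 = 0)
C = -5/7 (C = -(-1)*(-5)/7 = -⅐*5 = -5/7 ≈ -0.71429)
(C + X)² = (-5/7 + 0)² = (-5/7)² = 25/49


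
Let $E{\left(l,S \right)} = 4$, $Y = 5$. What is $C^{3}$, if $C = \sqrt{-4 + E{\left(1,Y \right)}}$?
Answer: $0$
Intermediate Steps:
$C = 0$ ($C = \sqrt{-4 + 4} = \sqrt{0} = 0$)
$C^{3} = 0^{3} = 0$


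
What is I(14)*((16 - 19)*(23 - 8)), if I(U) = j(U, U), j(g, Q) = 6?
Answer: -270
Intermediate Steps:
I(U) = 6
I(14)*((16 - 19)*(23 - 8)) = 6*((16 - 19)*(23 - 8)) = 6*(-3*15) = 6*(-45) = -270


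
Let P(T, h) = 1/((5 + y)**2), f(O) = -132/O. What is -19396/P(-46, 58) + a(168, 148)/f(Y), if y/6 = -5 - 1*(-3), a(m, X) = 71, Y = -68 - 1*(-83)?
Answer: -41818131/44 ≈ -9.5041e+5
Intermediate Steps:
Y = 15 (Y = -68 + 83 = 15)
y = -12 (y = 6*(-5 - 1*(-3)) = 6*(-5 + 3) = 6*(-2) = -12)
P(T, h) = 1/49 (P(T, h) = 1/((5 - 12)**2) = 1/((-7)**2) = 1/49)
-19396/P(-46, 58) + a(168, 148)/f(Y) = -19396/1/49 + 71/((-132/15)) = -19396*49 + 71/((-132*1/15)) = -950404 + 71/(-44/5) = -950404 + 71*(-5/44) = -950404 - 355/44 = -41818131/44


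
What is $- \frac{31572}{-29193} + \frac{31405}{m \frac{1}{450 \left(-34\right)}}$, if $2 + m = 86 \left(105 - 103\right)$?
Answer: $- \frac{27504174426}{9731} \approx -2.8264 \cdot 10^{6}$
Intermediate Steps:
$m = 170$ ($m = -2 + 86 \left(105 - 103\right) = -2 + 86 \cdot 2 = -2 + 172 = 170$)
$- \frac{31572}{-29193} + \frac{31405}{m \frac{1}{450 \left(-34\right)}} = - \frac{31572}{-29193} + \frac{31405}{170 \frac{1}{450 \left(-34\right)}} = \left(-31572\right) \left(- \frac{1}{29193}\right) + \frac{31405}{170 \frac{1}{-15300}} = \frac{10524}{9731} + \frac{31405}{170 \left(- \frac{1}{15300}\right)} = \frac{10524}{9731} + \frac{31405}{- \frac{1}{90}} = \frac{10524}{9731} + 31405 \left(-90\right) = \frac{10524}{9731} - 2826450 = - \frac{27504174426}{9731}$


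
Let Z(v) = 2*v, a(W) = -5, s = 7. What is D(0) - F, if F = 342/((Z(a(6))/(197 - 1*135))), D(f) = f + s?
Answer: 10637/5 ≈ 2127.4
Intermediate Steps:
D(f) = 7 + f (D(f) = f + 7 = 7 + f)
F = -10602/5 (F = 342/(((2*(-5))/(197 - 1*135))) = 342/((-10/(197 - 135))) = 342/((-10/62)) = 342/((-10*1/62)) = 342/(-5/31) = 342*(-31/5) = -10602/5 ≈ -2120.4)
D(0) - F = (7 + 0) - 1*(-10602/5) = 7 + 10602/5 = 10637/5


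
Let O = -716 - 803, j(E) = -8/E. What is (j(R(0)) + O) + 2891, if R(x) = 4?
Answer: 1370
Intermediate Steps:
O = -1519
(j(R(0)) + O) + 2891 = (-8/4 - 1519) + 2891 = (-8*1/4 - 1519) + 2891 = (-2 - 1519) + 2891 = -1521 + 2891 = 1370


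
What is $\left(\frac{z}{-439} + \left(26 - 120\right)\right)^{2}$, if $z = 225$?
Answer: $\frac{1721503081}{192721} \approx 8932.6$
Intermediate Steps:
$\left(\frac{z}{-439} + \left(26 - 120\right)\right)^{2} = \left(\frac{225}{-439} + \left(26 - 120\right)\right)^{2} = \left(225 \left(- \frac{1}{439}\right) - 94\right)^{2} = \left(- \frac{225}{439} - 94\right)^{2} = \left(- \frac{41491}{439}\right)^{2} = \frac{1721503081}{192721}$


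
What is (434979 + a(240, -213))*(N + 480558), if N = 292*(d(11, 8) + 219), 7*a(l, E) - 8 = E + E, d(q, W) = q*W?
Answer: 1735942925870/7 ≈ 2.4799e+11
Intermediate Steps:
d(q, W) = W*q
a(l, E) = 8/7 + 2*E/7 (a(l, E) = 8/7 + (E + E)/7 = 8/7 + (2*E)/7 = 8/7 + 2*E/7)
N = 89644 (N = 292*(8*11 + 219) = 292*(88 + 219) = 292*307 = 89644)
(434979 + a(240, -213))*(N + 480558) = (434979 + (8/7 + (2/7)*(-213)))*(89644 + 480558) = (434979 + (8/7 - 426/7))*570202 = (434979 - 418/7)*570202 = (3044435/7)*570202 = 1735942925870/7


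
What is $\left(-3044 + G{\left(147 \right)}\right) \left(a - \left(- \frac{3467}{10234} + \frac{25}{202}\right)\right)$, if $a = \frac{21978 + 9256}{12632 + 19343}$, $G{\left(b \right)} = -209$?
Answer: $- \frac{64068993565709}{16525223575} \approx -3877.0$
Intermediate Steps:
$a = \frac{31234}{31975} \approx 0.97683$
$\left(-3044 + G{\left(147 \right)}\right) \left(a - \left(- \frac{3467}{10234} + \frac{25}{202}\right)\right) = \left(-3044 - 209\right) \left(\frac{31234}{31975} - \left(- \frac{3467}{10234} + \frac{25}{202}\right)\right) = - 3253 \left(\frac{31234}{31975} - - \frac{111121}{516817}\right) = - 3253 \left(\frac{31234}{31975} + \left(- \frac{25}{202} + \frac{3467}{10234}\right)\right) = - 3253 \left(\frac{31234}{31975} + \frac{111121}{516817}\right) = \left(-3253\right) \frac{19695356153}{16525223575} = - \frac{64068993565709}{16525223575}$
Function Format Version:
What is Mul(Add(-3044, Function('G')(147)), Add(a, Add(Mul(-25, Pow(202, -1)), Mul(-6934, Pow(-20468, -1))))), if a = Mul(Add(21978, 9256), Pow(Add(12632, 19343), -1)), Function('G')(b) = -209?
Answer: Rational(-64068993565709, 16525223575) ≈ -3877.0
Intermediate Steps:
a = Rational(31234, 31975) (a = Mul(31234, Pow(31975, -1)) = Mul(31234, Rational(1, 31975)) = Rational(31234, 31975) ≈ 0.97683)
Mul(Add(-3044, Function('G')(147)), Add(a, Add(Mul(-25, Pow(202, -1)), Mul(-6934, Pow(-20468, -1))))) = Mul(Add(-3044, -209), Add(Rational(31234, 31975), Add(Mul(-25, Pow(202, -1)), Mul(-6934, Pow(-20468, -1))))) = Mul(-3253, Add(Rational(31234, 31975), Add(Mul(-25, Rational(1, 202)), Mul(-6934, Rational(-1, 20468))))) = Mul(-3253, Add(Rational(31234, 31975), Add(Rational(-25, 202), Rational(3467, 10234)))) = Mul(-3253, Add(Rational(31234, 31975), Rational(111121, 516817))) = Mul(-3253, Rational(19695356153, 16525223575)) = Rational(-64068993565709, 16525223575)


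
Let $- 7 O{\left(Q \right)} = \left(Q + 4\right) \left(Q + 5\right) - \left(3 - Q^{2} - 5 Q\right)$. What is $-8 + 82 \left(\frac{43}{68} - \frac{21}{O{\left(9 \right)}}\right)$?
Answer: $\frac{864591}{10370} \approx 83.374$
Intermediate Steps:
$O{\left(Q \right)} = \frac{3}{7} - \frac{5 Q}{7} - \frac{Q^{2}}{7} - \frac{\left(4 + Q\right) \left(5 + Q\right)}{7}$ ($O{\left(Q \right)} = - \frac{\left(Q + 4\right) \left(Q + 5\right) - \left(3 - Q^{2} - 5 Q\right)}{7} = - \frac{\left(4 + Q\right) \left(5 + Q\right) + \left(-3 + Q^{2} + 5 Q\right)}{7} = - \frac{-3 + Q^{2} + 5 Q + \left(4 + Q\right) \left(5 + Q\right)}{7} = \frac{3}{7} - \frac{5 Q}{7} - \frac{Q^{2}}{7} - \frac{\left(4 + Q\right) \left(5 + Q\right)}{7}$)
$-8 + 82 \left(\frac{43}{68} - \frac{21}{O{\left(9 \right)}}\right) = -8 + 82 \left(\frac{43}{68} - \frac{21}{- \frac{17}{7} - 18 - \frac{2 \cdot 9^{2}}{7}}\right) = -8 + 82 \left(43 \cdot \frac{1}{68} - \frac{21}{- \frac{17}{7} - 18 - \frac{162}{7}}\right) = -8 + 82 \left(\frac{43}{68} - \frac{21}{- \frac{17}{7} - 18 - \frac{162}{7}}\right) = -8 + 82 \left(\frac{43}{68} - \frac{21}{- \frac{305}{7}}\right) = -8 + 82 \left(\frac{43}{68} - - \frac{147}{305}\right) = -8 + 82 \left(\frac{43}{68} + \frac{147}{305}\right) = -8 + 82 \cdot \frac{23111}{20740} = -8 + \frac{947551}{10370} = \frac{864591}{10370}$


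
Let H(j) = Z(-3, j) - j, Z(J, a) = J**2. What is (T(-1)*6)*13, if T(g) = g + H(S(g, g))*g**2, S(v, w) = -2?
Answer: 780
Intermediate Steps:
H(j) = 9 - j (H(j) = (-3)**2 - j = 9 - j)
T(g) = g + 11*g**2 (T(g) = g + (9 - 1*(-2))*g**2 = g + (9 + 2)*g**2 = g + 11*g**2)
(T(-1)*6)*13 = (-(1 + 11*(-1))*6)*13 = (-(1 - 11)*6)*13 = (-1*(-10)*6)*13 = (10*6)*13 = 60*13 = 780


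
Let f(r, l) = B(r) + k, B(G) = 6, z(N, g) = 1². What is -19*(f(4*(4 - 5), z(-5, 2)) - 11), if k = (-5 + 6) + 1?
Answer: 57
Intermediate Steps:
z(N, g) = 1
k = 2 (k = 1 + 1 = 2)
f(r, l) = 8 (f(r, l) = 6 + 2 = 8)
-19*(f(4*(4 - 5), z(-5, 2)) - 11) = -19*(8 - 11) = -19*(-3) = 57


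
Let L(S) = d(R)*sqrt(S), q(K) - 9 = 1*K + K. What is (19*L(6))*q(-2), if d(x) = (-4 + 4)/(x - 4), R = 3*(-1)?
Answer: 0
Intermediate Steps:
R = -3
q(K) = 9 + 2*K (q(K) = 9 + (1*K + K) = 9 + (K + K) = 9 + 2*K)
d(x) = 0 (d(x) = 0/(-4 + x) = 0)
L(S) = 0 (L(S) = 0*sqrt(S) = 0)
(19*L(6))*q(-2) = (19*0)*(9 + 2*(-2)) = 0*(9 - 4) = 0*5 = 0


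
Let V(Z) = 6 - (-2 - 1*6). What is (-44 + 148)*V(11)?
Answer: 1456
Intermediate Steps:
V(Z) = 14 (V(Z) = 6 - (-2 - 6) = 6 - 1*(-8) = 6 + 8 = 14)
(-44 + 148)*V(11) = (-44 + 148)*14 = 104*14 = 1456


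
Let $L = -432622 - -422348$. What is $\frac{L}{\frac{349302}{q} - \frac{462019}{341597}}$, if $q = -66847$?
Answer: $\frac{234604063886566}{150205099387} \approx 1561.9$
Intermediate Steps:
$L = -10274$ ($L = -432622 + 422348 = -10274$)
$\frac{L}{\frac{349302}{q} - \frac{462019}{341597}} = - \frac{10274}{\frac{349302}{-66847} - \frac{462019}{341597}} = - \frac{10274}{349302 \left(- \frac{1}{66847}\right) - \frac{462019}{341597}} = - \frac{10274}{- \frac{349302}{66847} - \frac{462019}{341597}} = - \frac{10274}{- \frac{150205099387}{22834734659}} = \left(-10274\right) \left(- \frac{22834734659}{150205099387}\right) = \frac{234604063886566}{150205099387}$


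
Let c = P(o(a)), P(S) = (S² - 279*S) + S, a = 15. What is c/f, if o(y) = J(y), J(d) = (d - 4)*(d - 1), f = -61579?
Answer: 2728/8797 ≈ 0.31011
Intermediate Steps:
J(d) = (-1 + d)*(-4 + d) (J(d) = (-4 + d)*(-1 + d) = (-1 + d)*(-4 + d))
o(y) = 4 + y² - 5*y
P(S) = S² - 278*S
c = -19096 (c = (4 + 15² - 5*15)*(-278 + (4 + 15² - 5*15)) = (4 + 225 - 75)*(-278 + (4 + 225 - 75)) = 154*(-278 + 154) = 154*(-124) = -19096)
c/f = -19096/(-61579) = -19096*(-1/61579) = 2728/8797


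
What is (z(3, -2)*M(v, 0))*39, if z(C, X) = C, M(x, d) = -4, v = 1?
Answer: -468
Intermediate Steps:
(z(3, -2)*M(v, 0))*39 = (3*(-4))*39 = -12*39 = -468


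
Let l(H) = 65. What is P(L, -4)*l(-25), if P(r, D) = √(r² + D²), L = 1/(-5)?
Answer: 13*√401 ≈ 260.32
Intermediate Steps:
L = -⅕ ≈ -0.20000
P(r, D) = √(D² + r²)
P(L, -4)*l(-25) = √((-4)² + (-⅕)²)*65 = √(16 + 1/25)*65 = √(401/25)*65 = (√401/5)*65 = 13*√401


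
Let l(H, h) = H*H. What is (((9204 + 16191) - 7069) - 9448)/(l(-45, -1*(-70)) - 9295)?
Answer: -4439/3635 ≈ -1.2212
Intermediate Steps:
l(H, h) = H**2
(((9204 + 16191) - 7069) - 9448)/(l(-45, -1*(-70)) - 9295) = (((9204 + 16191) - 7069) - 9448)/((-45)**2 - 9295) = ((25395 - 7069) - 9448)/(2025 - 9295) = (18326 - 9448)/(-7270) = 8878*(-1/7270) = -4439/3635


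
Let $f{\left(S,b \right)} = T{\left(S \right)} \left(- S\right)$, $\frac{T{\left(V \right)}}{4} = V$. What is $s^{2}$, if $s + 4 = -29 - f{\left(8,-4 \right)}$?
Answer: $49729$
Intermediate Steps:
$T{\left(V \right)} = 4 V$
$f{\left(S,b \right)} = - 4 S^{2}$ ($f{\left(S,b \right)} = 4 S \left(- S\right) = - 4 S^{2}$)
$s = 223$ ($s = -4 - \left(29 - 4 \cdot 8^{2}\right) = -4 - \left(29 - 256\right) = -4 - -227 = -4 + \left(-29 + 256\right) = -4 + 227 = 223$)
$s^{2} = 223^{2} = 49729$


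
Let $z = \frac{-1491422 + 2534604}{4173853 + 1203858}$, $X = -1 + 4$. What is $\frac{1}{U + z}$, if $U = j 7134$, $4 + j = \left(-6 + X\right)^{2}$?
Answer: $\frac{5377711}{191823994552} \approx 2.8035 \cdot 10^{-5}$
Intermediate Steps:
$X = 3$
$j = 5$ ($j = -4 + \left(-6 + 3\right)^{2} = -4 + \left(-3\right)^{2} = -4 + 9 = 5$)
$z = \frac{1043182}{5377711} \approx 0.19398$
$U = 35670$ ($U = 5 \cdot 7134 = 35670$)
$\frac{1}{U + z} = \frac{1}{35670 + \frac{1043182}{5377711}} = \frac{1}{\frac{191823994552}{5377711}} = \frac{5377711}{191823994552}$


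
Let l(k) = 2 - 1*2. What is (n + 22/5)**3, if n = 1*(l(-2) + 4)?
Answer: 74088/125 ≈ 592.70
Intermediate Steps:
l(k) = 0 (l(k) = 2 - 2 = 0)
n = 4 (n = 1*(0 + 4) = 1*4 = 4)
(n + 22/5)**3 = (4 + 22/5)**3 = (42/5)**3 = 74088/125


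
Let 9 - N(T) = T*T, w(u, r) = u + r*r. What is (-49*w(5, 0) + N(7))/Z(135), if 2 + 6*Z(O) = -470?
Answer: 855/236 ≈ 3.6229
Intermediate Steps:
w(u, r) = u + r²
Z(O) = -236/3 (Z(O) = -⅓ + (⅙)*(-470) = -⅓ - 235/3 = -236/3)
N(T) = 9 - T² (N(T) = 9 - T*T = 9 - T²)
(-49*w(5, 0) + N(7))/Z(135) = (-49*(5 + 0²) + (9 - 1*7²))/(-236/3) = (-49*(5 + 0) + (9 - 1*49))*(-3/236) = (-49*5 + (9 - 49))*(-3/236) = (-245 - 40)*(-3/236) = -285*(-3/236) = 855/236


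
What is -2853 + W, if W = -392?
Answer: -3245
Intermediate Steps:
-2853 + W = -2853 - 392 = -3245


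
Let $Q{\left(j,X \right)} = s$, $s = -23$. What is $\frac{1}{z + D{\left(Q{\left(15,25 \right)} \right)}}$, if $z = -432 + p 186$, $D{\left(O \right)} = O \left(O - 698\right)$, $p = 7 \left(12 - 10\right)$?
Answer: $\frac{1}{18755} \approx 5.3319 \cdot 10^{-5}$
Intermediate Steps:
$Q{\left(j,X \right)} = -23$
$p = 14$ ($p = 7 \cdot 2 = 14$)
$D{\left(O \right)} = O \left(-698 + O\right)$
$z = 2172$ ($z = -432 + 14 \cdot 186 = -432 + 2604 = 2172$)
$\frac{1}{z + D{\left(Q{\left(15,25 \right)} \right)}} = \frac{1}{2172 - 23 \left(-698 - 23\right)} = \frac{1}{2172 - -16583} = \frac{1}{2172 + 16583} = \frac{1}{18755}$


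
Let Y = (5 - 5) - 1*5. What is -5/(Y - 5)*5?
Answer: 5/2 ≈ 2.5000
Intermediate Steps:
Y = -5 (Y = 0 - 5 = -5)
-5/(Y - 5)*5 = -5/(-5 - 5)*5 = -5/(-10)*5 = -5*(-⅒)*5 = (½)*5 = 5/2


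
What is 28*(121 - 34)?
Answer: 2436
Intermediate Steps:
28*(121 - 34) = 28*87 = 2436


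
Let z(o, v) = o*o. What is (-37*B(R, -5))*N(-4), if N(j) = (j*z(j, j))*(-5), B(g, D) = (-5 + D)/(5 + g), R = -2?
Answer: 118400/3 ≈ 39467.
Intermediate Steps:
z(o, v) = o**2
B(g, D) = (-5 + D)/(5 + g)
N(j) = -5*j**3 (N(j) = (j*j**2)*(-5) = j**3*(-5) = -5*j**3)
(-37*B(R, -5))*N(-4) = (-37*(-5 - 5)/(5 - 2))*(-5*(-4)**3) = (-37*(-10)/3)*(-5*(-64)) = -37*(-10)/3*320 = -37*(-10/3)*320 = (370/3)*320 = 118400/3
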